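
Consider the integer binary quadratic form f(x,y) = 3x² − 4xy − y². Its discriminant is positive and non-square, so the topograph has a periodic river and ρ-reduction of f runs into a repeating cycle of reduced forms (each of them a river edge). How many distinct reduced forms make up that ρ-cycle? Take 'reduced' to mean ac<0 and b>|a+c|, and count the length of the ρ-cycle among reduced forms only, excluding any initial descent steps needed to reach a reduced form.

D = 28, ⌊√D⌋ = 5
descent: ρ → (-1,4,3)  [lands on river]
river: ρ → (3,2,-2)
river: ρ → (-2,2,3)
river: ρ → (3,4,-1)
ρ-cycle length = 4 (tail of 1 descent step not counted)

4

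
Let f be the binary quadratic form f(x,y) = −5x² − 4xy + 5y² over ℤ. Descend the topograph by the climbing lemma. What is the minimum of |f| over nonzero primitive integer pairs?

descent: ρ → (5,4,-5)  [lands on river]
river: ρ → (-5,6,4)
river: ρ → (4,10,-1)
river: ρ → (-1,10,4)
river: ρ → (4,6,-5)
river: ρ → (-5,4,5)
river: ρ → (5,6,-4)
river: ρ → (-4,10,1)
river: ρ → (1,10,-4)
river: ρ → (-4,6,5)
closes: descent 1, river 10
min |a| on river = 1

1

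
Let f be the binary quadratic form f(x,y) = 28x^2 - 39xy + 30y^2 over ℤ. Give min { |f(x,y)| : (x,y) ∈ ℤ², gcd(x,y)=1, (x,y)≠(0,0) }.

translate: b→17 (≡-39 mod 56), so (28,-39,30)→(28,17,19)
flip: (28,17,19)→(19,-17,28)
reduced (well bottom): (19,-17,28) with a≤c, −a<b≤a
well minimum = a = 19

19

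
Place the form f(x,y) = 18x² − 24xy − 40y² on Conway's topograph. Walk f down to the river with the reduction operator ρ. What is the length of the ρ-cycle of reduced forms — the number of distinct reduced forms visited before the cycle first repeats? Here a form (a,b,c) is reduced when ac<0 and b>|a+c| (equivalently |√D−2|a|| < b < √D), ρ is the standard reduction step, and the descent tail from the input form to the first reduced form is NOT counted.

D = 3456, ⌊√D⌋ = 58
descent: ρ → (-40,24,18)  [lands on river]
river: ρ → (18,48,-16)
river: ρ → (-16,48,18)
river: ρ → (18,24,-40)
river: ρ → (-40,56,2)
river: ρ → (2,56,-40)
ρ-cycle length = 6 (tail of 1 descent step not counted)

6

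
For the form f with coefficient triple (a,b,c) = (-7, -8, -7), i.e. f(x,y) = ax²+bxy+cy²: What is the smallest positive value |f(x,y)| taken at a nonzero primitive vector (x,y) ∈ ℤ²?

translate: b→-6 (≡8 mod 14), so (7,8,7)→(7,-6,6)
flip: (7,-6,6)→(6,6,7)
reduced (well bottom): (6,6,7) with a≤c, −a<b≤a
well minimum |f| = |-6| = 6 (negative-definite)

6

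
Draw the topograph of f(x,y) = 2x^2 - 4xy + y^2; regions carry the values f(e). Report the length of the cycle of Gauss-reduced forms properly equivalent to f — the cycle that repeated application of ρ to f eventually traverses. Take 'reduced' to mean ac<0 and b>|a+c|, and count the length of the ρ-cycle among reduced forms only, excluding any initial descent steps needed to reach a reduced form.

D = 8, ⌊√D⌋ = 2
descent: ρ → (1,2,-1)  [lands on river]
river: ρ → (-1,2,1)
ρ-cycle length = 2 (tail of 1 descent step not counted)

2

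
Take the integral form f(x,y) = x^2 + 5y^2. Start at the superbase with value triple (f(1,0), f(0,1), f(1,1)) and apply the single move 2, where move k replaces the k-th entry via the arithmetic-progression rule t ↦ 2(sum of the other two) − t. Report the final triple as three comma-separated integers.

start (1,5,6) = (f(1,0),f(0,1),f(1,1))
replace slot 2: 2·(1+6) − 5 = 9 → (1,9,6)

1,9,6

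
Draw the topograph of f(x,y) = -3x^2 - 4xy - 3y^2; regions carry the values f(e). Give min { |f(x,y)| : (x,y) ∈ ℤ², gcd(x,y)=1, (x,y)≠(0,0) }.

translate: b→-2 (≡4 mod 6), so (3,4,3)→(3,-2,2)
flip: (3,-2,2)→(2,2,3)
reduced (well bottom): (2,2,3) with a≤c, −a<b≤a
well minimum |f| = |-2| = 2 (negative-definite)

2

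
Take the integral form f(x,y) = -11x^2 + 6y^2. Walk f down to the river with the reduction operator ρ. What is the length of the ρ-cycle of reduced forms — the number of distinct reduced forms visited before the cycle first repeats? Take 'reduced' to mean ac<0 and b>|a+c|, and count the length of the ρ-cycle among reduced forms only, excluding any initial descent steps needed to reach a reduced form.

D = 264, ⌊√D⌋ = 16
descent: ρ → (6,12,-5)  [lands on river]
river: ρ → (-5,8,10)
river: ρ → (10,12,-3)
river: ρ → (-3,12,10)
river: ρ → (10,8,-5)
river: ρ → (-5,12,6)
ρ-cycle length = 6 (tail of 1 descent step not counted)

6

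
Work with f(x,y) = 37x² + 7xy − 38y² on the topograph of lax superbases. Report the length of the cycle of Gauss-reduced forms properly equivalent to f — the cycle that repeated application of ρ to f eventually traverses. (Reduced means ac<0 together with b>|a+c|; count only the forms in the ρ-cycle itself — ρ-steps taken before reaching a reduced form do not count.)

D = 5673, ⌊√D⌋ = 75
river: ρ → (-38,69,6)
river: ρ → (6,75,-2)
river: ρ → (-2,73,43)
river: ρ → (43,13,-32)
river: ρ → (-32,51,24)
river: ρ → (24,45,-38)
river: ρ → (-38,31,31)
river: ρ → (31,31,-38)
river: ρ → (-38,45,24)
river: ρ → (24,51,-32)
river: ρ → (-32,13,43)
river: ρ → (43,73,-2)
river: ρ → (-2,75,6)
river: ρ → (6,69,-38)
river: ρ → (-38,7,37)
river: ρ → (37,67,-8)
river: ρ → (-8,61,61)
river: ρ → (61,61,-8)
river: ρ → (-8,67,37)
river: ρ → (37,7,-38)
ρ-cycle length = 20 (tail of 0 descent steps not counted)

20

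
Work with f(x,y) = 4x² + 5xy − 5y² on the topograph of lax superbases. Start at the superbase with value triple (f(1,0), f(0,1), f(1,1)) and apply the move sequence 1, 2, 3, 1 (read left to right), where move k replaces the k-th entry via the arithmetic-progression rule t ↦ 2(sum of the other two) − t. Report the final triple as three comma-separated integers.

start (4,-5,4) = (f(1,0),f(0,1),f(1,1))
replace slot 1: 2·((-5)+4) − 4 = -6 → (-6,-5,4)
replace slot 2: 2·((-6)+4) − (-5) = 1 → (-6,1,4)
replace slot 3: 2·((-6)+1) − 4 = -14 → (-6,1,-14)
replace slot 1: 2·(1+(-14)) − (-6) = -20 → (-20,1,-14)

-20,1,-14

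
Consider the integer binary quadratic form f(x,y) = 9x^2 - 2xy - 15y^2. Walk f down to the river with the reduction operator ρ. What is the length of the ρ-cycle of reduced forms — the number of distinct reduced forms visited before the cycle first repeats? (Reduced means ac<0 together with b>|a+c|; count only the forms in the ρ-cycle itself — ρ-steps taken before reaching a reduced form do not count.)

D = 544, ⌊√D⌋ = 23
descent: ρ → (-15,2,9)
descent: ρ → (9,16,-8)  [lands on river]
river: ρ → (-8,16,9)
river: ρ → (9,20,-4)
river: ρ → (-4,20,9)
ρ-cycle length = 4 (tail of 2 descent steps not counted)

4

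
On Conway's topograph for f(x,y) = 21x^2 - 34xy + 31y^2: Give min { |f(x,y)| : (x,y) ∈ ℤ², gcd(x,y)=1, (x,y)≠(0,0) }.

translate: b→8 (≡-34 mod 42), so (21,-34,31)→(21,8,18)
flip: (21,8,18)→(18,-8,21)
reduced (well bottom): (18,-8,21) with a≤c, −a<b≤a
well minimum = a = 18

18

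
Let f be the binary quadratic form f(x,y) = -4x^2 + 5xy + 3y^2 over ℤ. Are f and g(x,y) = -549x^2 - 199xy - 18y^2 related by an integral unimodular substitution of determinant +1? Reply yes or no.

D₁ = 73, D₂ = 73
river cycle of f (length 18): (3, 7, -2), (-2, 5, 6), (6, 7, -1), (-1, 7, 6), (6, 5, -2), (-2, 7, 3), (3, 5, -4), (-4, 3, 4), (4, 5, -3), (-3, 7, 2), … (8 more)
river cycle of g (length 18): (-3, 5, 4), (4, 3, -4), (-4, 5, 3), (3, 7, -2), (-2, 5, 6), (6, 7, -1), (-1, 7, 6), (6, 5, -2), (-2, 7, 3), (3, 5, -4), … (8 more)
cycles coincide ⇒ equivalent

yes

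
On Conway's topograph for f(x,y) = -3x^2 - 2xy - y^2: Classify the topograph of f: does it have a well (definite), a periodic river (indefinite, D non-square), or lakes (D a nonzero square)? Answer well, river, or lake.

D = b²−4ac = (-2)² − 4·(-3)·(-1) = -8
D < 0 ⇒ definite ⇒ every region one sign ⇒ single well

well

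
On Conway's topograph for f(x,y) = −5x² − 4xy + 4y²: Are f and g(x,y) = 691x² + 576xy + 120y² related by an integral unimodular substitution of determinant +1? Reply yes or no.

D₁ = 96, D₂ = 96
river cycle of f (length 4): (4, 4, -5), (-5, 6, 3), (3, 6, -5), (-5, 4, 4)
river cycle of g (length 4): (3, 6, -5), (-5, 4, 4), (4, 4, -5), (-5, 6, 3)
cycles coincide ⇒ equivalent

yes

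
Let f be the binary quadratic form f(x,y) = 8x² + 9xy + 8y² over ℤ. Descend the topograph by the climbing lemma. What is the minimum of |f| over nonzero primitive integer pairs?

translate: b→-7 (≡9 mod 16), so (8,9,8)→(8,-7,7)
flip: (8,-7,7)→(7,7,8)
reduced (well bottom): (7,7,8) with a≤c, −a<b≤a
well minimum = a = 7

7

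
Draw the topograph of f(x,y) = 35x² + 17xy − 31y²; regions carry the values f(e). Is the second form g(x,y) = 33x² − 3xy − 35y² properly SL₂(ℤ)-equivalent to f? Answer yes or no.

D₁ = 4629, D₂ = 4629
river cycle of f (length 34): (-31, 45, 21), (21, 39, -37), (-37, 35, 23), (23, 57, -15), (-15, 63, 11), (11, 47, -55), (-55, 63, 3), (3, 63, -55), (-55, 47, 11), (11, 63, -15), … (24 more)
river cycle of g (length 34): (-35, 3, 33), (33, 63, -5), (-5, 67, 7), (7, 59, -41), (-41, 23, 25), (25, 27, -39), (-39, 51, 13), (13, 53, -35), (-35, 17, 31), (31, 45, -21), … (24 more)
cycles differ ⇒ inequivalent

no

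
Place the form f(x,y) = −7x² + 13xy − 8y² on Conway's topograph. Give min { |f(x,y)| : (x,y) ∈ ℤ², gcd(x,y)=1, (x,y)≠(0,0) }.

translate: b→1 (≡-13 mod 14), so (7,-13,8)→(7,1,2)
flip: (7,1,2)→(2,-1,7)
reduced (well bottom): (2,-1,7) with a≤c, −a<b≤a
well minimum |f| = |-2| = 2 (negative-definite)

2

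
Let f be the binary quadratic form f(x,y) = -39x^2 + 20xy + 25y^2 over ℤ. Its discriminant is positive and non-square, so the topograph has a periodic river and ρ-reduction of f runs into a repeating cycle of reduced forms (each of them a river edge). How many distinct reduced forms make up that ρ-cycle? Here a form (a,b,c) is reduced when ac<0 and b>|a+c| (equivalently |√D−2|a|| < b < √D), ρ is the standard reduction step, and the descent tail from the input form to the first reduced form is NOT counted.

D = 4300, ⌊√D⌋ = 65
river: ρ → (25,30,-34)
river: ρ → (-34,38,21)
river: ρ → (21,46,-26)
river: ρ → (-26,58,9)
river: ρ → (9,50,-50)
river: ρ → (-50,50,9)
river: ρ → (9,58,-26)
river: ρ → (-26,46,21)
river: ρ → (21,38,-34)
river: ρ → (-34,30,25)
river: ρ → (25,20,-39)
river: ρ → (-39,58,6)
river: ρ → (6,62,-19)
river: ρ → (-19,52,21)
river: ρ → (21,32,-39)
river: ρ → (-39,46,14)
river: ρ → (14,38,-51)
river: ρ → (-51,64,1)
river: ρ → (1,64,-51)
river: ρ → (-51,38,14)
river: ρ → (14,46,-39)
river: ρ → (-39,32,21)
river: ρ → (21,52,-19)
river: ρ → (-19,62,6)
river: ρ → (6,58,-39)
river: ρ → (-39,20,25)
ρ-cycle length = 26 (tail of 0 descent steps not counted)

26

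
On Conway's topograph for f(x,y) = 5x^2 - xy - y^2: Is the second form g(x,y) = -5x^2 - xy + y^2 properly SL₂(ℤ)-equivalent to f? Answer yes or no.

D₁ = 21, D₂ = 21
river cycle of f (length 2): (-1, 3, 3), (3, 3, -1)
river cycle of g (length 2): (1, 3, -3), (-3, 3, 1)
cycles differ ⇒ inequivalent

no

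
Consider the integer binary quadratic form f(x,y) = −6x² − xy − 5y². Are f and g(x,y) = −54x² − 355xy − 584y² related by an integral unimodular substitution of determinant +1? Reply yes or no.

D₁ = -119, D₂ = -119
f is negative-definite; reduce −f:
−f: flip: (6,1,5)→(5,-1,6)
−f: reduced (well bottom): (5,-1,6) with a≤c, −a<b≤a
flip sign back: reduced form of f is (-5,1,-6)
g is negative-definite; reduce −g:
−g: translate: b→31 (≡355 mod 108), so (54,355,584)→(54,31,5)
−g: flip: (54,31,5)→(5,-31,54)
−g: translate: b→-1 (≡-31 mod 10), so (5,-31,54)→(5,-1,6)
−g: reduced (well bottom): (5,-1,6) with a≤c, −a<b≤a
flip sign back: reduced form of g is (-5,1,-6)
reduced forms (-5, 1, -6) vs (-5, 1, -6) ⇒ equivalent

yes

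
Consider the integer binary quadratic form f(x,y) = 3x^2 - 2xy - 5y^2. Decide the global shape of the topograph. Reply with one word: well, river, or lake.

D = b²−4ac = (-2)² − 4·3·(-5) = 64
D = 8² is a perfect square ⇒ form factors over ℤ ⇒ lakes

lake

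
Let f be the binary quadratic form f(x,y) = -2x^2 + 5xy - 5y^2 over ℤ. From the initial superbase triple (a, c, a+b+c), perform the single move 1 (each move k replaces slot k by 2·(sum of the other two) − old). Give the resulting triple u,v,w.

start (-2,-5,-2) = (f(1,0),f(0,1),f(1,1))
replace slot 1: 2·((-5)+(-2)) − (-2) = -12 → (-12,-5,-2)

-12,-5,-2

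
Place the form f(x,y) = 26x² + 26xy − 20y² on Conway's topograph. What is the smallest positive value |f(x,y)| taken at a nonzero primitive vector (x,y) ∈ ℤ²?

river: ρ → (-20,14,32)
river: ρ → (32,50,-2)
river: ρ → (-2,50,32)
river: ρ → (32,14,-20)
river: ρ → (-20,26,26)
river: ρ → (26,26,-20)
closes: descent 0, river 6
min |a| on river = 2

2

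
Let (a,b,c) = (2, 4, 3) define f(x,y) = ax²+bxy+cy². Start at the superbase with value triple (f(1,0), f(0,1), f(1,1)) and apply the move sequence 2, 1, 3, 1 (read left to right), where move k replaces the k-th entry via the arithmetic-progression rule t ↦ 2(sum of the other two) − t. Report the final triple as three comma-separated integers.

start (2,3,9) = (f(1,0),f(0,1),f(1,1))
replace slot 2: 2·(2+9) − 3 = 19 → (2,19,9)
replace slot 1: 2·(19+9) − 2 = 54 → (54,19,9)
replace slot 3: 2·(54+19) − 9 = 137 → (54,19,137)
replace slot 1: 2·(19+137) − 54 = 258 → (258,19,137)

258,19,137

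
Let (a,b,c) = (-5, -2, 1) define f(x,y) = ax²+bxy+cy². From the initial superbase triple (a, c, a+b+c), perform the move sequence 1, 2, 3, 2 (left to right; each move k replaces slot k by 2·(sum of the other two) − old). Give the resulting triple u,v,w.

start (-5,1,-6) = (f(1,0),f(0,1),f(1,1))
replace slot 1: 2·(1+(-6)) − (-5) = -5 → (-5,1,-6)
replace slot 2: 2·((-5)+(-6)) − 1 = -23 → (-5,-23,-6)
replace slot 3: 2·((-5)+(-23)) − (-6) = -50 → (-5,-23,-50)
replace slot 2: 2·((-5)+(-50)) − (-23) = -87 → (-5,-87,-50)

-5,-87,-50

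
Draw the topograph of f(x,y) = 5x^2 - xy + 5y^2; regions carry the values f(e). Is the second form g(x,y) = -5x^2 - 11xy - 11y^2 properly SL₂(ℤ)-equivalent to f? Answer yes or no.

D₁ = -99, D₂ = -99
f: flip: (5,-1,5)→(5,1,5)
f: reduced (well bottom): (5,1,5) with a≤c, −a<b≤a
g is negative-definite; reduce −g:
−g: translate: b→1 (≡11 mod 10), so (5,11,11)→(5,1,5)
−g: reduced (well bottom): (5,1,5) with a≤c, −a<b≤a
flip sign back: reduced form of g is (-5,-1,-5)
reduced forms (5, 1, 5) vs (-5, -1, -5) ⇒ inequivalent

no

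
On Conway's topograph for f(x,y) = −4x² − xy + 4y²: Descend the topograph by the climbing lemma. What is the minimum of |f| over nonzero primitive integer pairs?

descent: ρ → (4,1,-4)  [lands on river]
river: ρ → (-4,7,1)
river: ρ → (1,7,-4)
river: ρ → (-4,1,4)
river: ρ → (4,7,-1)
river: ρ → (-1,7,4)
closes: descent 1, river 6
min |a| on river = 1

1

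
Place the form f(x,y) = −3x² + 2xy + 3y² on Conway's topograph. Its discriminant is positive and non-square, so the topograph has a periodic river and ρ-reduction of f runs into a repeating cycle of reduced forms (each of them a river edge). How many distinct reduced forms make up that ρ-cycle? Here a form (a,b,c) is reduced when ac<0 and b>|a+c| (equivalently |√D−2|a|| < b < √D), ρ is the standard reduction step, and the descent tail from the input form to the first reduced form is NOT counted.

D = 40, ⌊√D⌋ = 6
river: ρ → (3,4,-2)
river: ρ → (-2,4,3)
river: ρ → (3,2,-3)
river: ρ → (-3,4,2)
river: ρ → (2,4,-3)
river: ρ → (-3,2,3)
ρ-cycle length = 6 (tail of 0 descent steps not counted)

6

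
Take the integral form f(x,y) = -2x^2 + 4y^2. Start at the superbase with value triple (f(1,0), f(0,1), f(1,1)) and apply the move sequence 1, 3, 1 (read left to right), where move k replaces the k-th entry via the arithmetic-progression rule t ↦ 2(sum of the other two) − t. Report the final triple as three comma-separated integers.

start (-2,4,2) = (f(1,0),f(0,1),f(1,1))
replace slot 1: 2·(4+2) − (-2) = 14 → (14,4,2)
replace slot 3: 2·(14+4) − 2 = 34 → (14,4,34)
replace slot 1: 2·(4+34) − 14 = 62 → (62,4,34)

62,4,34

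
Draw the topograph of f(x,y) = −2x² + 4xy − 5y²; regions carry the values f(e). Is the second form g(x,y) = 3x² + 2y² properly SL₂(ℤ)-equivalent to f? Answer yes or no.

D₁ = -24, D₂ = -24
f is negative-definite; reduce −f:
−f: translate: b→0 (≡-4 mod 4), so (2,-4,5)→(2,0,3)
−f: reduced (well bottom): (2,0,3) with a≤c, −a<b≤a
flip sign back: reduced form of f is (-2,0,-3)
g: flip: (3,0,2)→(2,0,3)
g: reduced (well bottom): (2,0,3) with a≤c, −a<b≤a
reduced forms (-2, 0, -3) vs (2, 0, 3) ⇒ inequivalent

no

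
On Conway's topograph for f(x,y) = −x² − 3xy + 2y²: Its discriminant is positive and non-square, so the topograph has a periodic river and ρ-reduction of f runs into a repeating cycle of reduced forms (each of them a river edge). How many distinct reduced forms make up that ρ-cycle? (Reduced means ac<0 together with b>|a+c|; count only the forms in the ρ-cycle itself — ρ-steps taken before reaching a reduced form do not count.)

D = 17, ⌊√D⌋ = 4
descent: ρ → (2,3,-1)  [lands on river]
river: ρ → (-1,3,2)
river: ρ → (2,1,-2)
river: ρ → (-2,3,1)
river: ρ → (1,3,-2)
river: ρ → (-2,1,2)
ρ-cycle length = 6 (tail of 1 descent step not counted)

6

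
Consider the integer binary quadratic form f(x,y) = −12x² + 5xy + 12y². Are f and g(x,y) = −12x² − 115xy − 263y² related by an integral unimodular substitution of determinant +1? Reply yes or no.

D₁ = 601, D₂ = 601
river cycle of f (length 66): (12, 19, -5), (-5, 21, 8), (8, 11, -15), (-15, 19, 4), (4, 21, -10), (-10, 19, 6), (6, 17, -13), (-13, 9, 10), (10, 11, -12), (-12, 13, 9), … (56 more)
river cycle of g (length 66): (-12, 5, 12), (12, 19, -5), (-5, 21, 8), (8, 11, -15), (-15, 19, 4), (4, 21, -10), (-10, 19, 6), (6, 17, -13), (-13, 9, 10), (10, 11, -12), … (56 more)
cycles coincide ⇒ equivalent

yes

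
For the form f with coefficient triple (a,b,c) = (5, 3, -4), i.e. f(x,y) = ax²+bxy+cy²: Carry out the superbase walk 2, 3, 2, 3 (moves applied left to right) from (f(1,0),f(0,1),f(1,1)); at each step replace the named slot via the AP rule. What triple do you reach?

start (5,-4,4) = (f(1,0),f(0,1),f(1,1))
replace slot 2: 2·(5+4) − (-4) = 22 → (5,22,4)
replace slot 3: 2·(5+22) − 4 = 50 → (5,22,50)
replace slot 2: 2·(5+50) − 22 = 88 → (5,88,50)
replace slot 3: 2·(5+88) − 50 = 136 → (5,88,136)

5,88,136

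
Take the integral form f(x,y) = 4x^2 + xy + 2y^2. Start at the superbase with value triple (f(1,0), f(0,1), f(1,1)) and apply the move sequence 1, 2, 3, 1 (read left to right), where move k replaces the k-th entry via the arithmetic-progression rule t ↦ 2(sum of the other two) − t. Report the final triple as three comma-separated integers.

start (4,2,7) = (f(1,0),f(0,1),f(1,1))
replace slot 1: 2·(2+7) − 4 = 14 → (14,2,7)
replace slot 2: 2·(14+7) − 2 = 40 → (14,40,7)
replace slot 3: 2·(14+40) − 7 = 101 → (14,40,101)
replace slot 1: 2·(40+101) − 14 = 268 → (268,40,101)

268,40,101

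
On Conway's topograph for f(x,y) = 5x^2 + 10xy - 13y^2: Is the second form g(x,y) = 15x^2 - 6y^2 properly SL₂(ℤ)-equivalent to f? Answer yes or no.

D₁ = 360, D₂ = 360
river cycle of f (length 4): (-13, 16, 2), (2, 16, -13), (-13, 10, 5), (5, 10, -13)
river cycle of g (length 6): (-6, 12, 9), (9, 6, -9), (-9, 12, 6), (6, 12, -9), (-9, 6, 9), (9, 12, -6)
cycles differ ⇒ inequivalent

no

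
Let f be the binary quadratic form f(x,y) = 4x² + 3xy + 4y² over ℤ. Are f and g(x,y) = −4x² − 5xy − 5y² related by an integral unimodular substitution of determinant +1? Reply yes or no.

D₁ = -55, D₂ = -55
f: reduced (well bottom): (4,3,4) with a≤c, −a<b≤a
g is negative-definite; reduce −g:
−g: translate: b→-3 (≡5 mod 8), so (4,5,5)→(4,-3,4)
−g: flip: (4,-3,4)→(4,3,4)
−g: reduced (well bottom): (4,3,4) with a≤c, −a<b≤a
flip sign back: reduced form of g is (-4,-3,-4)
reduced forms (4, 3, 4) vs (-4, -3, -4) ⇒ inequivalent

no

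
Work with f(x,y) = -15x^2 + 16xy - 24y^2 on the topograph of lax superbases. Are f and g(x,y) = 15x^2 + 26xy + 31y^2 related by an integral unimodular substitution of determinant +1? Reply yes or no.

D₁ = -1184, D₂ = -1184
f is negative-definite; reduce −f:
−f: translate: b→14 (≡-16 mod 30), so (15,-16,24)→(15,14,23)
−f: reduced (well bottom): (15,14,23) with a≤c, −a<b≤a
flip sign back: reduced form of f is (-15,-14,-23)
g: translate: b→-4 (≡26 mod 30), so (15,26,31)→(15,-4,20)
g: reduced (well bottom): (15,-4,20) with a≤c, −a<b≤a
reduced forms (-15, -14, -23) vs (15, -4, 20) ⇒ inequivalent

no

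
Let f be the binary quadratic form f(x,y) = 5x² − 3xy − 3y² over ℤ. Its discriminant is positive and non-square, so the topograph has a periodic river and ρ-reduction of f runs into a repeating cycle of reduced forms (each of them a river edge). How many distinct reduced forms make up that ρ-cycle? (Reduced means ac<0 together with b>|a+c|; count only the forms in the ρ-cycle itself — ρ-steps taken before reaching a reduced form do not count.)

D = 69, ⌊√D⌋ = 8
descent: ρ → (-3,3,5)  [lands on river]
river: ρ → (5,7,-1)
river: ρ → (-1,7,5)
river: ρ → (5,3,-3)
ρ-cycle length = 4 (tail of 1 descent step not counted)

4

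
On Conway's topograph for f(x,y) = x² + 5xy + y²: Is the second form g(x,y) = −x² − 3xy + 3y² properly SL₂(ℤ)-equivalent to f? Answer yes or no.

D₁ = 21, D₂ = 21
river cycle of f (length 2): (1, 3, -3), (-3, 3, 1)
river cycle of g (length 2): (3, 3, -1), (-1, 3, 3)
cycles differ ⇒ inequivalent

no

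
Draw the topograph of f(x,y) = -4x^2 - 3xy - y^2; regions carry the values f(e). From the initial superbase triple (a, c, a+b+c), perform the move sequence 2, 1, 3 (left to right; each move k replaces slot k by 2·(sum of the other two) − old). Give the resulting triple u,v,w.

start (-4,-1,-8) = (f(1,0),f(0,1),f(1,1))
replace slot 2: 2·((-4)+(-8)) − (-1) = -23 → (-4,-23,-8)
replace slot 1: 2·((-23)+(-8)) − (-4) = -58 → (-58,-23,-8)
replace slot 3: 2·((-58)+(-23)) − (-8) = -154 → (-58,-23,-154)

-58,-23,-154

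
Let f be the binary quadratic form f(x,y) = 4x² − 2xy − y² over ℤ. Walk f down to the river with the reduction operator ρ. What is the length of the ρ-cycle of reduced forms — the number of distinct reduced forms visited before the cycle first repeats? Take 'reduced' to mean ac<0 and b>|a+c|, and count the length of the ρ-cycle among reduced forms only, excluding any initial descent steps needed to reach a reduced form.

D = 20, ⌊√D⌋ = 4
descent: ρ → (-1,4,1)  [lands on river]
river: ρ → (1,4,-1)
ρ-cycle length = 2 (tail of 1 descent step not counted)

2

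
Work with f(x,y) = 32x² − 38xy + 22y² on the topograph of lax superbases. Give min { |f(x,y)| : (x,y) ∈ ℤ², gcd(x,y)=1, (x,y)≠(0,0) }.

translate: b→26 (≡-38 mod 64), so (32,-38,22)→(32,26,16)
flip: (32,26,16)→(16,-26,32)
translate: b→6 (≡-26 mod 32), so (16,-26,32)→(16,6,22)
reduced (well bottom): (16,6,22) with a≤c, −a<b≤a
well minimum = a = 16

16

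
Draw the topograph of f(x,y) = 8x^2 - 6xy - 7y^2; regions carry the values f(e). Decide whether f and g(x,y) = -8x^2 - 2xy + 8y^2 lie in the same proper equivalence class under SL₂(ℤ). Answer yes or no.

D₁ = 260, D₂ = 260
river cycle of f (length 10): (-7, 6, 8), (8, 10, -5), (-5, 10, 8), (8, 6, -7), (-7, 8, 7), (7, 6, -8), (-8, 10, 5), (5, 10, -8), (-8, 6, 7), (7, 8, -7)
river cycle of g (length 6): (8, 2, -8), (-8, 14, 2), (2, 14, -8), (-8, 2, 8), (8, 14, -2), (-2, 14, 8)
cycles differ ⇒ inequivalent

no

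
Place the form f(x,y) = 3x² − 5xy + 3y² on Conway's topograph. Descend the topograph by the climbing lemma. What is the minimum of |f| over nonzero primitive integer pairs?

translate: b→1 (≡-5 mod 6), so (3,-5,3)→(3,1,1)
flip: (3,1,1)→(1,-1,3)
translate: b→1 (≡-1 mod 2), so (1,-1,3)→(1,1,3)
reduced (well bottom): (1,1,3) with a≤c, −a<b≤a
well minimum = a = 1

1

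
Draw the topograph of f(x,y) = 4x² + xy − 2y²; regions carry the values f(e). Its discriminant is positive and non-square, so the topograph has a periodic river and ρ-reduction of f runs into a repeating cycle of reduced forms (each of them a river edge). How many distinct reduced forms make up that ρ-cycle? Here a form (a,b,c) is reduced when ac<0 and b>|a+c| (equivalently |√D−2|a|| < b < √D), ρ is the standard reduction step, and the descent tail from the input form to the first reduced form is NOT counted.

D = 33, ⌊√D⌋ = 5
descent: ρ → (-2,3,3)  [lands on river]
river: ρ → (3,3,-2)
river: ρ → (-2,5,1)
river: ρ → (1,5,-2)
ρ-cycle length = 4 (tail of 1 descent step not counted)

4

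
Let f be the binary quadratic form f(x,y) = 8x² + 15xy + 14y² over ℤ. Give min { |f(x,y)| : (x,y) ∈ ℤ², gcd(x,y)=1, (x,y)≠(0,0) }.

translate: b→-1 (≡15 mod 16), so (8,15,14)→(8,-1,7)
flip: (8,-1,7)→(7,1,8)
reduced (well bottom): (7,1,8) with a≤c, −a<b≤a
well minimum = a = 7

7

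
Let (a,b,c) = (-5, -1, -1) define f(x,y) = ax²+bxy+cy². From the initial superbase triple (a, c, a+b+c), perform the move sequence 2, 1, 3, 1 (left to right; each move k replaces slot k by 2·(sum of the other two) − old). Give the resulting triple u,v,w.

start (-5,-1,-7) = (f(1,0),f(0,1),f(1,1))
replace slot 2: 2·((-5)+(-7)) − (-1) = -23 → (-5,-23,-7)
replace slot 1: 2·((-23)+(-7)) − (-5) = -55 → (-55,-23,-7)
replace slot 3: 2·((-55)+(-23)) − (-7) = -149 → (-55,-23,-149)
replace slot 1: 2·((-23)+(-149)) − (-55) = -289 → (-289,-23,-149)

-289,-23,-149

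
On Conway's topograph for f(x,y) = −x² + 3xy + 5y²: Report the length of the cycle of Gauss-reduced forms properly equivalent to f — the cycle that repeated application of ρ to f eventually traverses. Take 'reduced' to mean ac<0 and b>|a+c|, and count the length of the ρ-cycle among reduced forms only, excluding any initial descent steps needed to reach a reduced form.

D = 29, ⌊√D⌋ = 5
descent: ρ → (5,-3,-1)
descent: ρ → (-1,5,1)  [lands on river]
river: ρ → (1,5,-1)
ρ-cycle length = 2 (tail of 2 descent steps not counted)

2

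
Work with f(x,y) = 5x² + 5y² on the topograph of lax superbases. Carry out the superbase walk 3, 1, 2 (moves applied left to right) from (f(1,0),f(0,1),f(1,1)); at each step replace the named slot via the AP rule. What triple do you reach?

start (5,5,10) = (f(1,0),f(0,1),f(1,1))
replace slot 3: 2·(5+5) − 10 = 10 → (5,5,10)
replace slot 1: 2·(5+10) − 5 = 25 → (25,5,10)
replace slot 2: 2·(25+10) − 5 = 65 → (25,65,10)

25,65,10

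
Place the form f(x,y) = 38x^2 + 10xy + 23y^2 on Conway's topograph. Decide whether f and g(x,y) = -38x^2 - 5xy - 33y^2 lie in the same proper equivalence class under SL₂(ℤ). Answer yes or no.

D₁ = -3396, D₂ = -4991
discriminants differ ⇒ not SL₂(ℤ)-equivalent

no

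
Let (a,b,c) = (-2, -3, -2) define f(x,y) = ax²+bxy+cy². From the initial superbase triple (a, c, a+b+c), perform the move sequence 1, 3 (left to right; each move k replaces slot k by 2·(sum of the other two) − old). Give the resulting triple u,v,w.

start (-2,-2,-7) = (f(1,0),f(0,1),f(1,1))
replace slot 1: 2·((-2)+(-7)) − (-2) = -16 → (-16,-2,-7)
replace slot 3: 2·((-16)+(-2)) − (-7) = -29 → (-16,-2,-29)

-16,-2,-29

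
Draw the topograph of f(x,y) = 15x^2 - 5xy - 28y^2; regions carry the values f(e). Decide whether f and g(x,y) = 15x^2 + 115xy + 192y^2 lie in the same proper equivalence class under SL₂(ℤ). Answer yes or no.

D₁ = 1705, D₂ = 1705
river cycle of f (length 8): (15, 25, -18), (-18, 11, 22), (22, 33, -7), (-7, 37, 12), (12, 35, -10), (-10, 25, 27), (27, 29, -8), (-8, 35, 15)
river cycle of g (length 8): (15, 25, -18), (-18, 11, 22), (22, 33, -7), (-7, 37, 12), (12, 35, -10), (-10, 25, 27), (27, 29, -8), (-8, 35, 15)
cycles coincide ⇒ equivalent

yes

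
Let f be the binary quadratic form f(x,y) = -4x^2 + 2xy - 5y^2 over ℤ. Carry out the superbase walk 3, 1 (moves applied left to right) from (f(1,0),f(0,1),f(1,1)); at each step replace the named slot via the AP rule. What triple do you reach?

start (-4,-5,-7) = (f(1,0),f(0,1),f(1,1))
replace slot 3: 2·((-4)+(-5)) − (-7) = -11 → (-4,-5,-11)
replace slot 1: 2·((-5)+(-11)) − (-4) = -28 → (-28,-5,-11)

-28,-5,-11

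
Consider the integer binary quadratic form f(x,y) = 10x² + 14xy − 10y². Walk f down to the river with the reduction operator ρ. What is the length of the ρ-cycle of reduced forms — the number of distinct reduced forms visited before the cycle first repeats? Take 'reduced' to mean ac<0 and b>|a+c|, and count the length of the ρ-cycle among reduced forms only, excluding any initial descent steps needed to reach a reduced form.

D = 596, ⌊√D⌋ = 24
river: ρ → (-10,6,14)
river: ρ → (14,22,-2)
river: ρ → (-2,22,14)
river: ρ → (14,6,-10)
river: ρ → (-10,14,10)
river: ρ → (10,6,-14)
river: ρ → (-14,22,2)
river: ρ → (2,22,-14)
river: ρ → (-14,6,10)
river: ρ → (10,14,-10)
ρ-cycle length = 10 (tail of 0 descent steps not counted)

10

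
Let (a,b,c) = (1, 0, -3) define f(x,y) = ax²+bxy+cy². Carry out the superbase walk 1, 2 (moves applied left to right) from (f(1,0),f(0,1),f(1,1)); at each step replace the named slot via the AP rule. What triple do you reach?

start (1,-3,-2) = (f(1,0),f(0,1),f(1,1))
replace slot 1: 2·((-3)+(-2)) − 1 = -11 → (-11,-3,-2)
replace slot 2: 2·((-11)+(-2)) − (-3) = -23 → (-11,-23,-2)

-11,-23,-2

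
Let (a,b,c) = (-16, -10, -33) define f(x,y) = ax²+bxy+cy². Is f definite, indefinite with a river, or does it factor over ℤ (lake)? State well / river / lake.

D = b²−4ac = (-10)² − 4·(-16)·(-33) = -2012
D < 0 ⇒ definite ⇒ every region one sign ⇒ single well

well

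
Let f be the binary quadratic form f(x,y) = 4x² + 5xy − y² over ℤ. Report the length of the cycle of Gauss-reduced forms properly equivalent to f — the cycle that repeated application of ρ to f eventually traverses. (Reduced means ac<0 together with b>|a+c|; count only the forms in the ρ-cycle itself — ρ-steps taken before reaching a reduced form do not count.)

D = 41, ⌊√D⌋ = 6
river: ρ → (-1,5,4)
river: ρ → (4,3,-2)
river: ρ → (-2,5,2)
river: ρ → (2,3,-4)
river: ρ → (-4,5,1)
river: ρ → (1,5,-4)
river: ρ → (-4,3,2)
river: ρ → (2,5,-2)
river: ρ → (-2,3,4)
river: ρ → (4,5,-1)
ρ-cycle length = 10 (tail of 0 descent steps not counted)

10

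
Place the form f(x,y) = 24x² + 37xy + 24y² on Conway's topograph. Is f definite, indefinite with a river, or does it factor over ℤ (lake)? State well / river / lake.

D = b²−4ac = 37² − 4·24·24 = -935
D < 0 ⇒ definite ⇒ every region one sign ⇒ single well

well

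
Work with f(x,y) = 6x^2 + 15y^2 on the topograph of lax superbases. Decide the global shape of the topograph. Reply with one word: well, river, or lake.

D = b²−4ac = 0² − 4·6·15 = -360
D < 0 ⇒ definite ⇒ every region one sign ⇒ single well

well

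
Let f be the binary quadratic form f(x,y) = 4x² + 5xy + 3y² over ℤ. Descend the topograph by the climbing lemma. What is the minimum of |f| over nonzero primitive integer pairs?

translate: b→-3 (≡5 mod 8), so (4,5,3)→(4,-3,2)
flip: (4,-3,2)→(2,3,4)
translate: b→-1 (≡3 mod 4), so (2,3,4)→(2,-1,3)
reduced (well bottom): (2,-1,3) with a≤c, −a<b≤a
well minimum = a = 2

2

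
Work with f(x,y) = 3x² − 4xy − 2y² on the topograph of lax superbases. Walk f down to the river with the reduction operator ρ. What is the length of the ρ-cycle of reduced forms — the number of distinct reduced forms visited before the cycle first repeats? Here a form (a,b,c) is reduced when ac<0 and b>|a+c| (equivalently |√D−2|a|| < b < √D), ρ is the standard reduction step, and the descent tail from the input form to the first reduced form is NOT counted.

D = 40, ⌊√D⌋ = 6
descent: ρ → (-2,4,3)  [lands on river]
river: ρ → (3,2,-3)
river: ρ → (-3,4,2)
river: ρ → (2,4,-3)
river: ρ → (-3,2,3)
river: ρ → (3,4,-2)
ρ-cycle length = 6 (tail of 1 descent step not counted)

6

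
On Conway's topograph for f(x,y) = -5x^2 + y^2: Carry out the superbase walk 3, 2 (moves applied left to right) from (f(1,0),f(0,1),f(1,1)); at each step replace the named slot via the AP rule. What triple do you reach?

start (-5,1,-4) = (f(1,0),f(0,1),f(1,1))
replace slot 3: 2·((-5)+1) − (-4) = -4 → (-5,1,-4)
replace slot 2: 2·((-5)+(-4)) − 1 = -19 → (-5,-19,-4)

-5,-19,-4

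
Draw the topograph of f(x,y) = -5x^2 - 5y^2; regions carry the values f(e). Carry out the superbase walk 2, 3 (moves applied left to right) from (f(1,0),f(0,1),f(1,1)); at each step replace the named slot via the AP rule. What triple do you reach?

start (-5,-5,-10) = (f(1,0),f(0,1),f(1,1))
replace slot 2: 2·((-5)+(-10)) − (-5) = -25 → (-5,-25,-10)
replace slot 3: 2·((-5)+(-25)) − (-10) = -50 → (-5,-25,-50)

-5,-25,-50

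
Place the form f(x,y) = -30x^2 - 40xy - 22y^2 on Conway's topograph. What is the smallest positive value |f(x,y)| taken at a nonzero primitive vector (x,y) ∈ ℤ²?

translate: b→-20 (≡40 mod 60), so (30,40,22)→(30,-20,12)
flip: (30,-20,12)→(12,20,30)
translate: b→-4 (≡20 mod 24), so (12,20,30)→(12,-4,22)
reduced (well bottom): (12,-4,22) with a≤c, −a<b≤a
well minimum |f| = |-12| = 12 (negative-definite)

12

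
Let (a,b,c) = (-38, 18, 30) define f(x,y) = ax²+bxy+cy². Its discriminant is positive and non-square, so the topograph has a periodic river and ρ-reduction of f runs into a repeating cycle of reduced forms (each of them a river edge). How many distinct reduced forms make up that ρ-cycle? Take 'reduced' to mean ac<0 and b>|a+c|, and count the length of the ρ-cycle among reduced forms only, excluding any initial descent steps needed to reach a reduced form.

D = 4884, ⌊√D⌋ = 69
river: ρ → (30,42,-26)
river: ρ → (-26,62,10)
river: ρ → (10,58,-38)
river: ρ → (-38,18,30)
ρ-cycle length = 4 (tail of 0 descent steps not counted)

4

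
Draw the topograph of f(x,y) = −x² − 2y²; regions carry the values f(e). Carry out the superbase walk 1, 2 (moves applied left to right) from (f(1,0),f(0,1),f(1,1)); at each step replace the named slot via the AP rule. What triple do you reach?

start (-1,-2,-3) = (f(1,0),f(0,1),f(1,1))
replace slot 1: 2·((-2)+(-3)) − (-1) = -9 → (-9,-2,-3)
replace slot 2: 2·((-9)+(-3)) − (-2) = -22 → (-9,-22,-3)

-9,-22,-3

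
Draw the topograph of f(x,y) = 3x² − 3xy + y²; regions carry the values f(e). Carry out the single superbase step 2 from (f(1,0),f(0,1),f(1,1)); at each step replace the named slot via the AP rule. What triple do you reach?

start (3,1,1) = (f(1,0),f(0,1),f(1,1))
replace slot 2: 2·(3+1) − 1 = 7 → (3,7,1)

3,7,1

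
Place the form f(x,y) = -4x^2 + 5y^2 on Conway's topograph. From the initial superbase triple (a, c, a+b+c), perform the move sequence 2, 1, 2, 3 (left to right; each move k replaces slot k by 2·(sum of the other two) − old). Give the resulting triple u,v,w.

start (-4,5,1) = (f(1,0),f(0,1),f(1,1))
replace slot 2: 2·((-4)+1) − 5 = -11 → (-4,-11,1)
replace slot 1: 2·((-11)+1) − (-4) = -16 → (-16,-11,1)
replace slot 2: 2·((-16)+1) − (-11) = -19 → (-16,-19,1)
replace slot 3: 2·((-16)+(-19)) − 1 = -71 → (-16,-19,-71)

-16,-19,-71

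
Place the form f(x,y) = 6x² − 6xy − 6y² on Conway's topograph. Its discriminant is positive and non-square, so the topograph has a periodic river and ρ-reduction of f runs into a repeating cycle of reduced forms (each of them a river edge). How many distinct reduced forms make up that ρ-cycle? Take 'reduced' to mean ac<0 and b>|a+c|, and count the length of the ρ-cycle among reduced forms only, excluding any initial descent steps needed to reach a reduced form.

D = 180, ⌊√D⌋ = 13
descent: ρ → (-6,6,6)  [lands on river]
river: ρ → (6,6,-6)
ρ-cycle length = 2 (tail of 1 descent step not counted)

2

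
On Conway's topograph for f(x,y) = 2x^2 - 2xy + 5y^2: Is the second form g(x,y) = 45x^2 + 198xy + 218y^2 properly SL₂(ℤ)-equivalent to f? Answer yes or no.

D₁ = -36, D₂ = -36
f: translate: b→2 (≡-2 mod 4), so (2,-2,5)→(2,2,5)
f: reduced (well bottom): (2,2,5) with a≤c, −a<b≤a
g: translate: b→18 (≡198 mod 90), so (45,198,218)→(45,18,2)
g: flip: (45,18,2)→(2,-18,45)
g: translate: b→2 (≡-18 mod 4), so (2,-18,45)→(2,2,5)
g: reduced (well bottom): (2,2,5) with a≤c, −a<b≤a
reduced forms (2, 2, 5) vs (2, 2, 5) ⇒ equivalent

yes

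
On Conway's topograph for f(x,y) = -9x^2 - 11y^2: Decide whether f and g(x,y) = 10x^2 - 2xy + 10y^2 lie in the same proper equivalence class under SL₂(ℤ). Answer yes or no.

D₁ = -396, D₂ = -396
f is negative-definite; reduce −f:
−f: reduced (well bottom): (9,0,11) with a≤c, −a<b≤a
flip sign back: reduced form of f is (-9,0,-11)
g: flip: (10,-2,10)→(10,2,10)
g: reduced (well bottom): (10,2,10) with a≤c, −a<b≤a
reduced forms (-9, 0, -11) vs (10, 2, 10) ⇒ inequivalent

no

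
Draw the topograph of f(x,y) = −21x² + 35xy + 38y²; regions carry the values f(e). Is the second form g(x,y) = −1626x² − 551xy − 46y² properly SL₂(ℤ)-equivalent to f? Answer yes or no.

D₁ = 4417, D₂ = 4417
river cycle of f (length 70): (38, 41, -18), (-18, 31, 48), (48, 65, -1), (-1, 65, 48), (48, 31, -18), (-18, 41, 38), (38, 35, -21), (-21, 49, 24), (24, 47, -23), (-23, 45, 26), … (60 more)
river cycle of g (length 70): (24, 49, -21), (-21, 35, 38), (38, 41, -18), (-18, 31, 48), (48, 65, -1), (-1, 65, 48), (48, 31, -18), (-18, 41, 38), (38, 35, -21), (-21, 49, 24), … (60 more)
cycles coincide ⇒ equivalent

yes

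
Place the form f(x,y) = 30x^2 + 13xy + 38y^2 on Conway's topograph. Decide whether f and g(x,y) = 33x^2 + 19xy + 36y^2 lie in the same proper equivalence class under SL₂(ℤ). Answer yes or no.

D₁ = -4391, D₂ = -4391
f: reduced (well bottom): (30,13,38) with a≤c, −a<b≤a
g: reduced (well bottom): (33,19,36) with a≤c, −a<b≤a
reduced forms (30, 13, 38) vs (33, 19, 36) ⇒ inequivalent

no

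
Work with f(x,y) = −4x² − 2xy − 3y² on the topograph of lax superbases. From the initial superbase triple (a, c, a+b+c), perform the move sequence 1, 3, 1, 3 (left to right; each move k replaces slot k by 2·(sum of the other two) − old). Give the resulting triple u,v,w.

start (-4,-3,-9) = (f(1,0),f(0,1),f(1,1))
replace slot 1: 2·((-3)+(-9)) − (-4) = -20 → (-20,-3,-9)
replace slot 3: 2·((-20)+(-3)) − (-9) = -37 → (-20,-3,-37)
replace slot 1: 2·((-3)+(-37)) − (-20) = -60 → (-60,-3,-37)
replace slot 3: 2·((-60)+(-3)) − (-37) = -89 → (-60,-3,-89)

-60,-3,-89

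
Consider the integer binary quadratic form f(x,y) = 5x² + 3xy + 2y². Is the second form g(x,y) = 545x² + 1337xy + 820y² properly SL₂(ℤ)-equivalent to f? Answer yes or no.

D₁ = -31, D₂ = -31
f: flip: (5,3,2)→(2,-3,5)
f: translate: b→1 (≡-3 mod 4), so (2,-3,5)→(2,1,4)
f: reduced (well bottom): (2,1,4) with a≤c, −a<b≤a
g: translate: b→247 (≡1337 mod 1090), so (545,1337,820)→(545,247,28)
g: flip: (545,247,28)→(28,-247,545)
g: translate: b→-23 (≡-247 mod 56), so (28,-247,545)→(28,-23,5)
g: flip: (28,-23,5)→(5,23,28)
g: translate: b→3 (≡23 mod 10), so (5,23,28)→(5,3,2)
g: flip: (5,3,2)→(2,-3,5)
g: translate: b→1 (≡-3 mod 4), so (2,-3,5)→(2,1,4)
g: reduced (well bottom): (2,1,4) with a≤c, −a<b≤a
reduced forms (2, 1, 4) vs (2, 1, 4) ⇒ equivalent

yes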